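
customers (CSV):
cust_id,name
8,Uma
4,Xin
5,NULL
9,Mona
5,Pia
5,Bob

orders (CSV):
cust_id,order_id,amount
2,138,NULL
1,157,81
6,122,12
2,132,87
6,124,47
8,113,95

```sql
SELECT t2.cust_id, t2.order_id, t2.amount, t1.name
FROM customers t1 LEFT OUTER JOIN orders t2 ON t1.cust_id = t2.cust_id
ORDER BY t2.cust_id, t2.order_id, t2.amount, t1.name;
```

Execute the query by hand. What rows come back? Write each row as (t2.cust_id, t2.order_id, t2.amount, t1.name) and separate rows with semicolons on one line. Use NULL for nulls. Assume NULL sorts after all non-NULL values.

(8, 113, 95, Uma); (NULL, NULL, NULL, Bob); (NULL, NULL, NULL, Mona); (NULL, NULL, NULL, Pia); (NULL, NULL, NULL, Xin); (NULL, NULL, NULL, NULL)

LEFT JOIN keeps every row from `customers`; unmatched rows get NULL for `orders`'s columns.
Matching on t1.cust_id = t2.cust_id.
- t1 row (cust_id=8): matches 1 t2 row(s) → 1 output row(s).
- t1 row (cust_id=4): no match → kept, t2 columns NULL.
- t1 row (cust_id=5): no match → kept, t2 columns NULL.
- t1 row (cust_id=9): no match → kept, t2 columns NULL.
- t1 row (cust_id=5): no match → kept, t2 columns NULL.
- t1 row (cust_id=5): no match → kept, t2 columns NULL.
After projecting and ordering:
t2.cust_id | t2.order_id | t2.amount | t1.name
8 | 113 | 95 | Uma
NULL | NULL | NULL | Bob
NULL | NULL | NULL | Mona
NULL | NULL | NULL | Pia
NULL | NULL | NULL | Xin
NULL | NULL | NULL | NULL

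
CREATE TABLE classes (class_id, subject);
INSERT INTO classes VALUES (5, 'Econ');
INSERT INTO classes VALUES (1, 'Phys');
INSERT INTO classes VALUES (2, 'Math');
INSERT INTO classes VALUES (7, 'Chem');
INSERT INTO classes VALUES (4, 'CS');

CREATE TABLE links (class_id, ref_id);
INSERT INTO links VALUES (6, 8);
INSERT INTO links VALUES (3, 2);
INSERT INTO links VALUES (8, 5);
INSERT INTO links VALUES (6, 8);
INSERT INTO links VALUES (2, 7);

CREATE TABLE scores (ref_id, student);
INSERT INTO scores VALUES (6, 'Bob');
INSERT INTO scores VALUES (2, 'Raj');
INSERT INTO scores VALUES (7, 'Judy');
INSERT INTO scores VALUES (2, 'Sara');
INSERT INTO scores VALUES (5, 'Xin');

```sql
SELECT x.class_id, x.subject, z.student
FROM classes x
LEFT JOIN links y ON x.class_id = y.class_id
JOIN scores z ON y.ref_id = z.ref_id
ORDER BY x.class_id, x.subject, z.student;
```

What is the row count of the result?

1

Joins associate left-to-right: classes LEFT JOIN links on class_id gives 5 intermediate row(s).
Then INNER JOIN `scores z` on ref_id: keep only rows whose y.ref_id appears in z.
Result: 1 row(s).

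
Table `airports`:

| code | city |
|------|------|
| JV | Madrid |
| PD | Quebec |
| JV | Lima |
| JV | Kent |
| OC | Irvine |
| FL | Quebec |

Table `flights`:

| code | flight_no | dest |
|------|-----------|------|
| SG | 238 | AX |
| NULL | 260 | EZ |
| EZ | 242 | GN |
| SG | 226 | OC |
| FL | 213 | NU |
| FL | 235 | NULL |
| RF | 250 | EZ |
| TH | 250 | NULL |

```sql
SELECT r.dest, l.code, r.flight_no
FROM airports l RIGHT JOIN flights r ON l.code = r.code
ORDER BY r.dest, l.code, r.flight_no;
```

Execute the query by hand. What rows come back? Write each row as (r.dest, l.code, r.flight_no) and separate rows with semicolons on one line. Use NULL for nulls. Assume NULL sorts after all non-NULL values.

(AX, NULL, 238); (EZ, NULL, 250); (EZ, NULL, 260); (GN, NULL, 242); (NU, FL, 213); (OC, NULL, 226); (NULL, FL, 235); (NULL, NULL, 250)

RIGHT JOIN keeps every row from `flights`; unmatched rows get NULL for `airports`'s columns.
Matching on l.code = r.code. A NULL in a compared column never satisfies the condition.
Matched pairs: 2; unmatched r rows kept: 6.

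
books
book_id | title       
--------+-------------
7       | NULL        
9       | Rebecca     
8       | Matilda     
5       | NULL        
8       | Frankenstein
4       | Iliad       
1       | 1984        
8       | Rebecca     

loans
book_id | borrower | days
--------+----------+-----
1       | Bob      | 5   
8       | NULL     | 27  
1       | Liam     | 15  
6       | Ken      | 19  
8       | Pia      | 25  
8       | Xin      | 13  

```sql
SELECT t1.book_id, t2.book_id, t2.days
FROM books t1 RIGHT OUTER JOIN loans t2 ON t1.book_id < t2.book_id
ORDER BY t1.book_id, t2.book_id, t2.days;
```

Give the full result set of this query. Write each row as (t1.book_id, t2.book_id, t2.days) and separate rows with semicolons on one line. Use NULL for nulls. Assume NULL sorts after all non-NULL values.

(1, 6, 19); (1, 8, 13); (1, 8, 25); (1, 8, 27); (4, 6, 19); (4, 8, 13); (4, 8, 25); (4, 8, 27); (5, 6, 19); (5, 8, 13); (5, 8, 25); (5, 8, 27); (7, 8, 13); (7, 8, 25); (7, 8, 27); (NULL, 1, 5); (NULL, 1, 15)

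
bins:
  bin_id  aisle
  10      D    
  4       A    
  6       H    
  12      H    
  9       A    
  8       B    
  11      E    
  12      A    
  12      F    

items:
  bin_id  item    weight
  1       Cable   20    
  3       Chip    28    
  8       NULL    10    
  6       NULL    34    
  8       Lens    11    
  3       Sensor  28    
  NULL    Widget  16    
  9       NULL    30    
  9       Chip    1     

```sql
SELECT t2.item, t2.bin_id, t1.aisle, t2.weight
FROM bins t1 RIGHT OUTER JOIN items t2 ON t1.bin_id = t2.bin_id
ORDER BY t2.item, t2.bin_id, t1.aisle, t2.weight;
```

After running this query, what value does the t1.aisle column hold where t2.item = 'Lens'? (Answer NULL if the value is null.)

B

RIGHT JOIN keeps every row from `items`; unmatched rows get NULL for `bins`'s columns.
Matching on t1.bin_id = t2.bin_id. A NULL in a compared column never satisfies the condition.
- bin_id=10: no matching t2 row.
- bin_id=4: no matching t2 row.
- bin_id=6: 1 matching t2 row(s), so 1 row(s) emitted.
- bin_id=12: no matching t2 row.
- bin_id=9: 2 matching t2 row(s), so 2 row(s) emitted.
- bin_id=8: 2 matching t2 row(s), so 2 row(s) emitted.
- bin_id=11: no matching t2 row.
- bin_id=12: no matching t2 row.
- bin_id=12: no matching t2 row.
- 4 t2 row(s) had no t1 match → kept, t1 columns NULL.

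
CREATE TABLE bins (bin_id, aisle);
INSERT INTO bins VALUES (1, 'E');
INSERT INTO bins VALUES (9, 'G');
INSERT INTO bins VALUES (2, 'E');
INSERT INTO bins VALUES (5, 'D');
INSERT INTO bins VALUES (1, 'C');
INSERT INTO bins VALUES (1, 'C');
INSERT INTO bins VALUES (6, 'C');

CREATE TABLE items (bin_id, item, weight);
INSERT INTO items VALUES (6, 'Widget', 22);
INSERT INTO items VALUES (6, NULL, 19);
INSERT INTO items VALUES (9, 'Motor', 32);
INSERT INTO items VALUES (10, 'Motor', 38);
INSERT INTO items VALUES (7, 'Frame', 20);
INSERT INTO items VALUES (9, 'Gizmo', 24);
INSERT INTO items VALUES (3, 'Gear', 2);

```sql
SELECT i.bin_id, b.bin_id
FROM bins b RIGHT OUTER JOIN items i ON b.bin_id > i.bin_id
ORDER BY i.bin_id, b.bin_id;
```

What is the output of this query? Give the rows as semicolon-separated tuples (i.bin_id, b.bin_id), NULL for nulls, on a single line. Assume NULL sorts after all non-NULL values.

(3, 5); (3, 6); (3, 9); (6, 9); (6, 9); (7, 9); (9, NULL); (9, NULL); (10, NULL)

RIGHT JOIN keeps every row from `items`; unmatched rows get NULL for `bins`'s columns.
Matching on b.bin_id > i.bin_id.
- b (bin_id=1) has no partner in i.
- b (bin_id=9) pairs with 4 row(s) of i.
- b (bin_id=2) has no partner in i.
- b (bin_id=5) pairs with 1 row(s) of i.
- b (bin_id=1) has no partner in i.
- b (bin_id=1) has no partner in i.
- b (bin_id=6) pairs with 1 row(s) of i.
- 3 i row(s) had no b match → kept, b columns NULL.
After projecting and ordering:
i.bin_id | b.bin_id
3 | 5
3 | 6
3 | 9
6 | 9
6 | 9
7 | 9
9 | NULL
9 | NULL
10 | NULL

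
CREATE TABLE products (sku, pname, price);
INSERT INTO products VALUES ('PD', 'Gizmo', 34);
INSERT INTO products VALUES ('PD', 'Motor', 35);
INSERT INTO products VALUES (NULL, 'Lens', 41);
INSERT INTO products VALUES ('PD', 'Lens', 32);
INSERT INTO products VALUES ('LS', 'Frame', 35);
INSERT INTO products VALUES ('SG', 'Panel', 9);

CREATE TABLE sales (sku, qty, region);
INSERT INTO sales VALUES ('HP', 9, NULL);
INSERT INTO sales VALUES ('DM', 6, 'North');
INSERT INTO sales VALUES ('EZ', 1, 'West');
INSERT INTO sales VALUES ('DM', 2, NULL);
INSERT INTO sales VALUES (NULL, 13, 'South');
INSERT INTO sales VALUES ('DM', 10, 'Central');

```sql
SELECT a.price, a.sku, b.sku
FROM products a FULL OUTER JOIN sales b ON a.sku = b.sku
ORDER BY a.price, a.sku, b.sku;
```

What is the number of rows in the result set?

FULL OUTER JOIN keeps every row from both sides; unmatched rows get NULL for the other side's columns.
Matching on a.sku = b.sku. A NULL in a compared column never satisfies the condition.
- a[0] sku=PD → no match; kept with NULLs on the b side.
- a[1] sku=PD → no match; kept with NULLs on the b side.
- a[2] sku=NULL → no match; kept with NULLs on the b side.
- a[3] sku=PD → no match; kept with NULLs on the b side.
- a[4] sku=LS → no match; kept with NULLs on the b side.
- a[5] sku=SG → no match; kept with NULLs on the b side.
- 6 b row(s) had no a match → kept, a columns NULL.
Total: 0 matched + 12 padded = 12 rows.

12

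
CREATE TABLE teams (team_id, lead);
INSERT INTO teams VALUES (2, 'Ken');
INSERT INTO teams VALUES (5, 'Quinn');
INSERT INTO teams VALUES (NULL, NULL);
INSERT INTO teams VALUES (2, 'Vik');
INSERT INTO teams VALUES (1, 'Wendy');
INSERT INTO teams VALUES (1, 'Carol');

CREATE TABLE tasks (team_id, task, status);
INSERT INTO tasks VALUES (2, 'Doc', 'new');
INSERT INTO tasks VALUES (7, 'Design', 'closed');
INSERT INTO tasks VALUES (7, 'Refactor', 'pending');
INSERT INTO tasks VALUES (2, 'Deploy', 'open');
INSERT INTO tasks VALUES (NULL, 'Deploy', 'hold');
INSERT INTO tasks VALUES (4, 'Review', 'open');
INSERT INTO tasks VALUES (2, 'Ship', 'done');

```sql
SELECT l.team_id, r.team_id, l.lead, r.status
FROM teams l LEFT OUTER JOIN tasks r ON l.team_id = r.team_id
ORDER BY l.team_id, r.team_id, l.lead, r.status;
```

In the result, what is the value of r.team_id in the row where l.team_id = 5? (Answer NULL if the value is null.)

LEFT JOIN keeps every row from `teams`; unmatched rows get NULL for `tasks`'s columns.
Matching on l.team_id = r.team_id. A NULL in a compared column never satisfies the condition.
- team_id=2: 3 matching r row(s), so 3 row(s) emitted.
- team_id=5: no r row matches, row kept with r columns NULL.
- team_id=NULL: no r row matches, row kept with r columns NULL.
- team_id=2: 3 matching r row(s), so 3 row(s) emitted.
- team_id=1: no r row matches, row kept with r columns NULL.
- team_id=1: no r row matches, row kept with r columns NULL.

NULL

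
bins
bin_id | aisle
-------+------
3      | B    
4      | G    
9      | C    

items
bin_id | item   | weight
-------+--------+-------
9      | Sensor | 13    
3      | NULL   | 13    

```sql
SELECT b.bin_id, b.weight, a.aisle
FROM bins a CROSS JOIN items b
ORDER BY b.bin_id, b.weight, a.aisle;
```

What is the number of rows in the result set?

CROSS JOIN pairs every row of `bins` with every row of `items`: 3 × 2 = 6 rows.

6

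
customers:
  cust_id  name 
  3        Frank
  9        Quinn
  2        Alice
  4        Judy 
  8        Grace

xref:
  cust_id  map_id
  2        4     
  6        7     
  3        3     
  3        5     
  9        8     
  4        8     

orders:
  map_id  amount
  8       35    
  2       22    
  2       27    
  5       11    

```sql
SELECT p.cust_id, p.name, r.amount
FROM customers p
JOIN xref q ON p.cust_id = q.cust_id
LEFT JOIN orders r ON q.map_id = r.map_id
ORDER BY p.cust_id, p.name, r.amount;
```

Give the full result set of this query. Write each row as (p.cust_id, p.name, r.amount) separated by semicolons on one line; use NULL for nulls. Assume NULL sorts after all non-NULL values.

Joins associate left-to-right: customers INNER JOIN xref on cust_id gives 5 intermediate row(s).
Then LEFT JOIN `orders r` on map_id: each of those 5 rows is kept; rows whose q.map_id has no match in r get NULL for r's columns.

(2, Alice, NULL); (3, Frank, 11); (3, Frank, NULL); (4, Judy, 35); (9, Quinn, 35)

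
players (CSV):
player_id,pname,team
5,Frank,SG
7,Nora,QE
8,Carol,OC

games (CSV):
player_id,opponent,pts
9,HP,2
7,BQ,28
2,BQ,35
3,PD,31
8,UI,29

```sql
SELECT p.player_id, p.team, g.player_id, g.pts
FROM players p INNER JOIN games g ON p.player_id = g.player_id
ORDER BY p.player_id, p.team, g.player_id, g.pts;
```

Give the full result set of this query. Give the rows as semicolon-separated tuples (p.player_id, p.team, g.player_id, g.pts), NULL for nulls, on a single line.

(7, QE, 7, 28); (8, OC, 8, 29)

INNER JOIN keeps only pairs where the ON condition holds.
Matching on p.player_id = g.player_id.
- player_id=5: no matching g row, dropped.
- player_id=7: 1 matching g row(s), so 1 row(s) emitted.
- player_id=8: 1 matching g row(s), so 1 row(s) emitted.
After projecting and ordering:
p.player_id | p.team | g.player_id | g.pts
7 | QE | 7 | 28
8 | OC | 8 | 29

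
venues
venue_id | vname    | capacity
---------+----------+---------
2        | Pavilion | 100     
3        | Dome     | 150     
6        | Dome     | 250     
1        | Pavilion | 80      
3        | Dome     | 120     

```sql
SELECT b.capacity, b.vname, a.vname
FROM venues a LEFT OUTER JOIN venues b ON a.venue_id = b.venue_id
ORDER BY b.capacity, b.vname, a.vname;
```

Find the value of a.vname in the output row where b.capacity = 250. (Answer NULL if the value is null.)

Dome

LEFT JOIN keeps every row from `venues a`; unmatched rows get NULL for `venues b`'s columns.
Matching on a.venue_id = b.venue_id.
- venue_id=2: 1 matching b row(s), so 1 row(s) emitted.
- venue_id=3: 2 matching b row(s), so 2 row(s) emitted.
- venue_id=6: 1 matching b row(s), so 1 row(s) emitted.
- venue_id=1: 1 matching b row(s), so 1 row(s) emitted.
- venue_id=3: 2 matching b row(s), so 2 row(s) emitted.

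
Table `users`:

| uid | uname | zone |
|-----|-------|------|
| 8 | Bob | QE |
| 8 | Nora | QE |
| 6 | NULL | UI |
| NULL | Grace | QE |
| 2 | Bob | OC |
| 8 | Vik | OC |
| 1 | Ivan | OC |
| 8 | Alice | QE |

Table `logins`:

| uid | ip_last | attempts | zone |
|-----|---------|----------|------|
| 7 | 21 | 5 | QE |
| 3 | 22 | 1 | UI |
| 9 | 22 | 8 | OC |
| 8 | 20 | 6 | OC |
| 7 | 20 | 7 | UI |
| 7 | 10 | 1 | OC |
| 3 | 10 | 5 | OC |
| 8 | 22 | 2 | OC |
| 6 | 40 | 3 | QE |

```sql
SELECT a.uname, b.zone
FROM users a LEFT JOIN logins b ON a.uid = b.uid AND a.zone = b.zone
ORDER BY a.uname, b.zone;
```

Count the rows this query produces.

LEFT JOIN keeps every row from `users`; unmatched rows get NULL for `logins`'s columns.
Matching on a.uid = b.uid AND a.zone = b.zone. A NULL in a compared column never satisfies the condition.
- a row (uid=8, zone=QE): no match → kept, b columns NULL.
- a row (uid=8, zone=QE): no match → kept, b columns NULL.
- a row (uid=6, zone=UI): no match → kept, b columns NULL.
- a row (uid=NULL, zone=QE): no match → kept, b columns NULL.
- a row (uid=2, zone=OC): no match → kept, b columns NULL.
- a row (uid=8, zone=OC): matches 2 b row(s) → 2 output row(s).
- a row (uid=1, zone=OC): no match → kept, b columns NULL.
- a row (uid=8, zone=QE): no match → kept, b columns NULL.
Total: 2 matched + 7 padded = 9 rows.

9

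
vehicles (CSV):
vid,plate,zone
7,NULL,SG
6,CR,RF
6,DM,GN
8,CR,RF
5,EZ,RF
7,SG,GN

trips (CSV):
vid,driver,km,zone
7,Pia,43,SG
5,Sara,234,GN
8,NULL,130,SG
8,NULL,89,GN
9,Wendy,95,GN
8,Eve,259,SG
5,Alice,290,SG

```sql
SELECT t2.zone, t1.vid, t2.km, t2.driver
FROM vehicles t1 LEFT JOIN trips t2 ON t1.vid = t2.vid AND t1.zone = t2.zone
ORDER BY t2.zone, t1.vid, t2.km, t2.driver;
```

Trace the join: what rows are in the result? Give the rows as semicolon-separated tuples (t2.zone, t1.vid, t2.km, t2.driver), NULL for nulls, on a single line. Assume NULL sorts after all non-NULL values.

(SG, 7, 43, Pia); (NULL, 5, NULL, NULL); (NULL, 6, NULL, NULL); (NULL, 6, NULL, NULL); (NULL, 7, NULL, NULL); (NULL, 8, NULL, NULL)

LEFT JOIN keeps every row from `vehicles`; unmatched rows get NULL for `trips`'s columns.
Matching on t1.vid = t2.vid AND t1.zone = t2.zone.
- vid=7, zone=SG: 1 matching t2 row(s), so 1 row(s) emitted.
- vid=6, zone=RF: no t2 row matches, row kept with t2 columns NULL.
- vid=6, zone=GN: no t2 row matches, row kept with t2 columns NULL.
- vid=8, zone=RF: no t2 row matches, row kept with t2 columns NULL.
- vid=5, zone=RF: no t2 row matches, row kept with t2 columns NULL.
- vid=7, zone=GN: no t2 row matches, row kept with t2 columns NULL.
After projecting and ordering:
t2.zone | t1.vid | t2.km | t2.driver
SG | 7 | 43 | Pia
NULL | 5 | NULL | NULL
NULL | 6 | NULL | NULL
NULL | 6 | NULL | NULL
NULL | 7 | NULL | NULL
NULL | 8 | NULL | NULL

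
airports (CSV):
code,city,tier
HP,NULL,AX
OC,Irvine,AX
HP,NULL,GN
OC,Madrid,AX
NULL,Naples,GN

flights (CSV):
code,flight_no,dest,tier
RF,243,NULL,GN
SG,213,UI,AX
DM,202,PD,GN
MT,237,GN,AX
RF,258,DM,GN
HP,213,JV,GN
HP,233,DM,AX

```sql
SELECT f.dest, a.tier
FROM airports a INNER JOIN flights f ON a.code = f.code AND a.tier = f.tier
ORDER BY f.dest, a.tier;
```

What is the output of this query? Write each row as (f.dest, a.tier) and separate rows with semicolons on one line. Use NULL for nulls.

INNER JOIN keeps only pairs where the ON condition holds.
Matching on a.code = f.code AND a.tier = f.tier. A NULL in a compared column never satisfies the condition.
Matched pairs: 2.

(DM, AX); (JV, GN)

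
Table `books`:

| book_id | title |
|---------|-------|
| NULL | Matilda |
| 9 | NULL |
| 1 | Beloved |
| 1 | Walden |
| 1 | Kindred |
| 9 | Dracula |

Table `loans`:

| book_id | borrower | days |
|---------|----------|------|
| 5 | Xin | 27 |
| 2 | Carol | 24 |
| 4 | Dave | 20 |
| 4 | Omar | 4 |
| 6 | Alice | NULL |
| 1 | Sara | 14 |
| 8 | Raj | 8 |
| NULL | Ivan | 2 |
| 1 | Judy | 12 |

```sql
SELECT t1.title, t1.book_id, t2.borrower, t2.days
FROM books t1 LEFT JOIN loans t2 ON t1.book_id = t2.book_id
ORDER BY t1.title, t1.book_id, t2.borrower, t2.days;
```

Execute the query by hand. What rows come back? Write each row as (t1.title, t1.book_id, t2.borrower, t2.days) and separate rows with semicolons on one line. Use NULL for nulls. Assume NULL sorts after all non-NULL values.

(Beloved, 1, Judy, 12); (Beloved, 1, Sara, 14); (Dracula, 9, NULL, NULL); (Kindred, 1, Judy, 12); (Kindred, 1, Sara, 14); (Matilda, NULL, NULL, NULL); (Walden, 1, Judy, 12); (Walden, 1, Sara, 14); (NULL, 9, NULL, NULL)

LEFT JOIN keeps every row from `books`; unmatched rows get NULL for `loans`'s columns.
Matching on t1.book_id = t2.book_id. A NULL in a compared column never satisfies the condition.
- t1[0] book_id=NULL → no match; kept with NULLs on the t2 side.
- t1[1] book_id=9 → no match; kept with NULLs on the t2 side.
- t1[2] book_id=1 → 2 match(es) in t2 → 2 row(s).
- t1[3] book_id=1 → 2 match(es) in t2 → 2 row(s).
- t1[4] book_id=1 → 2 match(es) in t2 → 2 row(s).
- t1[5] book_id=9 → no match; kept with NULLs on the t2 side.
After projecting and ordering:
t1.title | t1.book_id | t2.borrower | t2.days
Beloved | 1 | Judy | 12
Beloved | 1 | Sara | 14
Dracula | 9 | NULL | NULL
Kindred | 1 | Judy | 12
Kindred | 1 | Sara | 14
Matilda | NULL | NULL | NULL
Walden | 1 | Judy | 12
Walden | 1 | Sara | 14
NULL | 9 | NULL | NULL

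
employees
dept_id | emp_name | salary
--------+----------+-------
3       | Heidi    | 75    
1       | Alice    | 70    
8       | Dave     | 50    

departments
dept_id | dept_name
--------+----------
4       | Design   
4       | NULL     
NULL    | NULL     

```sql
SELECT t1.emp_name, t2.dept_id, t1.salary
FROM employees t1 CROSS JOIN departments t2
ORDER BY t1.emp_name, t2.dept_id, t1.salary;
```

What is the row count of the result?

CROSS JOIN pairs every row of `employees` with every row of `departments`: 3 × 3 = 9 rows.

9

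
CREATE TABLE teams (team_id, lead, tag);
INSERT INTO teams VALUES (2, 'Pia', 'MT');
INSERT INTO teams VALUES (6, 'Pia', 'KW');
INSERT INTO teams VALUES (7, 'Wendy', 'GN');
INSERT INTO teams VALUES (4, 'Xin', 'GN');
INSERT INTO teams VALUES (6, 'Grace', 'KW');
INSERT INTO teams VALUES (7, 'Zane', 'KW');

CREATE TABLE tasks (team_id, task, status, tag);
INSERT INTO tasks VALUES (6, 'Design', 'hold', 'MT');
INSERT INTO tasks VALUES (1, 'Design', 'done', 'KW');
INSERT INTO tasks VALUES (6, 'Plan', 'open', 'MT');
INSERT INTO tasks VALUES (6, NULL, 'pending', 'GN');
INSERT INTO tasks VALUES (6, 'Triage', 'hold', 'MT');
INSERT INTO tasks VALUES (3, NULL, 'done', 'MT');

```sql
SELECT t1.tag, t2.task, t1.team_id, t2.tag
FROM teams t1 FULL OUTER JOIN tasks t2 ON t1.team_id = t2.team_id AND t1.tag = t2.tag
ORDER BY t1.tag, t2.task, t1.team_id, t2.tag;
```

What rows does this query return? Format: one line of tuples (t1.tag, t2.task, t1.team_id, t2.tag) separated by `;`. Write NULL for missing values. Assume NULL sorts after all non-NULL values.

FULL OUTER JOIN keeps every row from both sides; unmatched rows get NULL for the other side's columns.
Matching on t1.team_id = t2.team_id AND t1.tag = t2.tag.
- t1 (team_id=2, tag=MT) has no partner → padded with NULL.
- t1 (team_id=6, tag=KW) has no partner → padded with NULL.
- t1 (team_id=7, tag=GN) has no partner → padded with NULL.
- t1 (team_id=4, tag=GN) has no partner → padded with NULL.
- t1 (team_id=6, tag=KW) has no partner → padded with NULL.
- t1 (team_id=7, tag=KW) has no partner → padded with NULL.
- plus 6 unmatched t2 row(s), each kept with NULL t1 columns.

(GN, NULL, 4, NULL); (GN, NULL, 7, NULL); (KW, NULL, 6, NULL); (KW, NULL, 6, NULL); (KW, NULL, 7, NULL); (MT, NULL, 2, NULL); (NULL, Design, NULL, KW); (NULL, Design, NULL, MT); (NULL, Plan, NULL, MT); (NULL, Triage, NULL, MT); (NULL, NULL, NULL, GN); (NULL, NULL, NULL, MT)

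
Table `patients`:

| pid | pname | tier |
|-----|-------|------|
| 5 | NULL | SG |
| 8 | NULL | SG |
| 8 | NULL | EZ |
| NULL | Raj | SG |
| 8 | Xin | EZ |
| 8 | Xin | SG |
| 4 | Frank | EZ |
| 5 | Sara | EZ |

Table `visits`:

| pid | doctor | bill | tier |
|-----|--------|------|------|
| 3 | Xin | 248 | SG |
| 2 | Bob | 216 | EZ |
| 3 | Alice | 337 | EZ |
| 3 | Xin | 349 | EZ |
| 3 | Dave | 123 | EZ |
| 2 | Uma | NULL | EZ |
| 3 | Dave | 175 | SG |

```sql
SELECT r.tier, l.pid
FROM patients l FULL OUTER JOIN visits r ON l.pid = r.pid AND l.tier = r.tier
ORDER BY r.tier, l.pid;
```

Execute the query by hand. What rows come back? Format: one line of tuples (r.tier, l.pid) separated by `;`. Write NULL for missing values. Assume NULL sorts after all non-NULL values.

(EZ, NULL); (EZ, NULL); (EZ, NULL); (EZ, NULL); (EZ, NULL); (SG, NULL); (SG, NULL); (NULL, 4); (NULL, 5); (NULL, 5); (NULL, 8); (NULL, 8); (NULL, 8); (NULL, 8); (NULL, NULL)

FULL OUTER JOIN keeps every row from both sides; unmatched rows get NULL for the other side's columns.
Matching on l.pid = r.pid AND l.tier = r.tier. A NULL in a compared column never satisfies the condition.
- l row (pid=5, tier=SG): no match → kept, r columns NULL.
- l row (pid=8, tier=SG): no match → kept, r columns NULL.
- l row (pid=8, tier=EZ): no match → kept, r columns NULL.
- l row (pid=NULL, tier=SG): no match → kept, r columns NULL.
- l row (pid=8, tier=EZ): no match → kept, r columns NULL.
- l row (pid=8, tier=SG): no match → kept, r columns NULL.
- l row (pid=4, tier=EZ): no match → kept, r columns NULL.
- l row (pid=5, tier=EZ): no match → kept, r columns NULL.
- 7 r row(s) had no l match → kept, l columns NULL.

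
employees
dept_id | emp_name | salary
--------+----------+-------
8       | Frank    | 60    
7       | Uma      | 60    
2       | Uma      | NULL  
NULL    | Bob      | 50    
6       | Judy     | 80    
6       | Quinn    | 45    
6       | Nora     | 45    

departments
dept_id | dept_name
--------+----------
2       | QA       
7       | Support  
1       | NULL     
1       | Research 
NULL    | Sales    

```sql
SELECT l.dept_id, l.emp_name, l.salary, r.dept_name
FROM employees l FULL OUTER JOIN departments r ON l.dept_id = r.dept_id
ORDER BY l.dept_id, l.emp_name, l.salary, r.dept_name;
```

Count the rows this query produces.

10

FULL OUTER JOIN keeps every row from both sides; unmatched rows get NULL for the other side's columns.
Matching on l.dept_id = r.dept_id. A NULL in a compared column never satisfies the condition.
Matched pairs: 2; unmatched l rows kept: 5; unmatched r rows kept: 3.
Total: 2 matched + 8 padded = 10 rows.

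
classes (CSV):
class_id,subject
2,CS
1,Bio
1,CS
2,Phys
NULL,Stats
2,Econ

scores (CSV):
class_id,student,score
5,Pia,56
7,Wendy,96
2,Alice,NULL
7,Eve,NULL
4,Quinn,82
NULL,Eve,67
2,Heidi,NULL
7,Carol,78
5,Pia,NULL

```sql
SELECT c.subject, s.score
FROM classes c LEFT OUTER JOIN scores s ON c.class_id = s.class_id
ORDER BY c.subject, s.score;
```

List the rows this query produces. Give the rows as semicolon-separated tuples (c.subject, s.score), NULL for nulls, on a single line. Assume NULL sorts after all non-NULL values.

LEFT JOIN keeps every row from `classes`; unmatched rows get NULL for `scores`'s columns.
Matching on c.class_id = s.class_id. A NULL in a compared column never satisfies the condition.
Matched pairs: 6; unmatched c rows kept: 3.

(Bio, NULL); (CS, NULL); (CS, NULL); (CS, NULL); (Econ, NULL); (Econ, NULL); (Phys, NULL); (Phys, NULL); (Stats, NULL)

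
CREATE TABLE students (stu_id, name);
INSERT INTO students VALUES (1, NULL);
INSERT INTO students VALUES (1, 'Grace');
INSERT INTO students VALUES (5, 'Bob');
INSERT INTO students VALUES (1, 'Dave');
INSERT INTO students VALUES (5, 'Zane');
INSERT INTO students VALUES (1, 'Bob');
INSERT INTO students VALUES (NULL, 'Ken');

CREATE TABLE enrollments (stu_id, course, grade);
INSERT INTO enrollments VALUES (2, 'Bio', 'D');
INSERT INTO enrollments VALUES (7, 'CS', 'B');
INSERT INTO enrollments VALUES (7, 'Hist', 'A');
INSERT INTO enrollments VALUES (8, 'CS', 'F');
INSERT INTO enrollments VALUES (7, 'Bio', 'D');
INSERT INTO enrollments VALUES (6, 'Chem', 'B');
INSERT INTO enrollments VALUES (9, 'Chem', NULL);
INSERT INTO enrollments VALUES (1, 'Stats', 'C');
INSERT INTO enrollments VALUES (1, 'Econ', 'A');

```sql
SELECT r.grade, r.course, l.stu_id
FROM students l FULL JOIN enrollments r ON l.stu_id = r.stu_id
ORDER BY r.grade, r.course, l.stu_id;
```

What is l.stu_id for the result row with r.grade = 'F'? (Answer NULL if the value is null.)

FULL OUTER JOIN keeps every row from both sides; unmatched rows get NULL for the other side's columns.
Matching on l.stu_id = r.stu_id. A NULL in a compared column never satisfies the condition.
- stu_id=1: 2 matching r row(s), so 2 row(s) emitted.
- stu_id=1: 2 matching r row(s), so 2 row(s) emitted.
- stu_id=5: no r row matches, row kept with r columns NULL.
- stu_id=1: 2 matching r row(s), so 2 row(s) emitted.
- stu_id=5: no r row matches, row kept with r columns NULL.
- stu_id=1: 2 matching r row(s), so 2 row(s) emitted.
- stu_id=NULL: no r row matches, row kept with r columns NULL.
- 7 row(s) from r found no l partner → padded with NULL.

NULL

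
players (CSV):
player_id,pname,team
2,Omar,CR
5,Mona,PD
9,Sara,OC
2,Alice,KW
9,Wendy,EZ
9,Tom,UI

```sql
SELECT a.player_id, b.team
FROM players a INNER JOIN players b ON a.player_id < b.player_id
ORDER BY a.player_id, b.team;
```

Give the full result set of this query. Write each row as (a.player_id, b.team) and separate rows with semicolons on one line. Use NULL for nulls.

INNER JOIN keeps only pairs where the ON condition holds.
Matching on a.player_id < b.player_id.
Matched pairs: 11.

(2, EZ); (2, EZ); (2, OC); (2, OC); (2, PD); (2, PD); (2, UI); (2, UI); (5, EZ); (5, OC); (5, UI)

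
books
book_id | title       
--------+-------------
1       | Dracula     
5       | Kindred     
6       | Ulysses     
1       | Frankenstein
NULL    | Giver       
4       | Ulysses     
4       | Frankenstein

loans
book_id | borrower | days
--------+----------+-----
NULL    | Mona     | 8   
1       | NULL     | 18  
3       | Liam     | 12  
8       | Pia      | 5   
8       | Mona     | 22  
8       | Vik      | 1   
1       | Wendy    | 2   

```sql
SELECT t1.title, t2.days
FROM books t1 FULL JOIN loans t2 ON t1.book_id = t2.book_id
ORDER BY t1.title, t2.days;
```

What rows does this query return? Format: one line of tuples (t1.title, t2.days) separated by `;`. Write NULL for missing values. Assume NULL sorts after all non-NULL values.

(Dracula, 2); (Dracula, 18); (Frankenstein, 2); (Frankenstein, 18); (Frankenstein, NULL); (Giver, NULL); (Kindred, NULL); (Ulysses, NULL); (Ulysses, NULL); (NULL, 1); (NULL, 5); (NULL, 8); (NULL, 12); (NULL, 22)

FULL OUTER JOIN keeps every row from both sides; unmatched rows get NULL for the other side's columns.
Matching on t1.book_id = t2.book_id. A NULL in a compared column never satisfies the condition.
Matched pairs: 4; unmatched t1 rows kept: 5; unmatched t2 rows kept: 5.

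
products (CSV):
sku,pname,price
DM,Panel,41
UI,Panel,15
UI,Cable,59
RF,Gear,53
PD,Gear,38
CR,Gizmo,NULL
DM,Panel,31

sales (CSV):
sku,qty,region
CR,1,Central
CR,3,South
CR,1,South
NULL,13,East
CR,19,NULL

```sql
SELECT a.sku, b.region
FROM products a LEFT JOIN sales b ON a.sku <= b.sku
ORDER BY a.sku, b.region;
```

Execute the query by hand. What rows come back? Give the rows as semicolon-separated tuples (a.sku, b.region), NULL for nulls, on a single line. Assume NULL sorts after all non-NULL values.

LEFT JOIN keeps every row from `products`; unmatched rows get NULL for `sales`'s columns.
Matching on a.sku <= b.sku. A NULL in a compared column never satisfies the condition.
- a row (sku=DM): no match → kept, b columns NULL.
- a row (sku=UI): no match → kept, b columns NULL.
- a row (sku=UI): no match → kept, b columns NULL.
- a row (sku=RF): no match → kept, b columns NULL.
- a row (sku=PD): no match → kept, b columns NULL.
- a row (sku=CR): matches 4 b row(s) → 4 output row(s).
- a row (sku=DM): no match → kept, b columns NULL.
After projecting and ordering:
a.sku | b.region
CR | Central
CR | South
CR | South
CR | NULL
DM | NULL
DM | NULL
PD | NULL
RF | NULL
UI | NULL
UI | NULL

(CR, Central); (CR, South); (CR, South); (CR, NULL); (DM, NULL); (DM, NULL); (PD, NULL); (RF, NULL); (UI, NULL); (UI, NULL)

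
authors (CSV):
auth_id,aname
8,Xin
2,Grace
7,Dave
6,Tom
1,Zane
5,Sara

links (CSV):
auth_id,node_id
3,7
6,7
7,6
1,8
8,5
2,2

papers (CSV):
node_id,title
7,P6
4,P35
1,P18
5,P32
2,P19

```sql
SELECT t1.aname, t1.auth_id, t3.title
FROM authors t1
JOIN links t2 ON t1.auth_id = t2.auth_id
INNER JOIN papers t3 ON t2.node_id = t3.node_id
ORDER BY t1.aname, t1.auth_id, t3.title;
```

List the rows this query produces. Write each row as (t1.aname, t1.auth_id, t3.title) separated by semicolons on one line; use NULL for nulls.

(Grace, 2, P19); (Tom, 6, P6); (Xin, 8, P32)

Step 1 — t1 INNER JOIN t2 on auth_id → 5 row(s).
Then INNER JOIN `papers t3` on node_id: keep only rows whose t2.node_id appears in t3.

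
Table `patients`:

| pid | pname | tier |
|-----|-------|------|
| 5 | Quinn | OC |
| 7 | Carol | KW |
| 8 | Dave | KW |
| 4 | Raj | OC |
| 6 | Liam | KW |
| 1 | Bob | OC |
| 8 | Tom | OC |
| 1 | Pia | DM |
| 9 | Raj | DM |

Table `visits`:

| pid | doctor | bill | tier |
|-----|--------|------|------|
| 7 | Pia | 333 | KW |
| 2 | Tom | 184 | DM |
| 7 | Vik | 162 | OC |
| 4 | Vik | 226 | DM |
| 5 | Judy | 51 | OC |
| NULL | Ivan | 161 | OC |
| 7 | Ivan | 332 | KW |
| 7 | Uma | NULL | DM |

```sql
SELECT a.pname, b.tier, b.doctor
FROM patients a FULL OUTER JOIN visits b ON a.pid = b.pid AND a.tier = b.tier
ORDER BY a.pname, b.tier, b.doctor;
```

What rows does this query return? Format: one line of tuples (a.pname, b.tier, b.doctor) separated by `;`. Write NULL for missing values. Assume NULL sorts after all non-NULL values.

(Bob, NULL, NULL); (Carol, KW, Ivan); (Carol, KW, Pia); (Dave, NULL, NULL); (Liam, NULL, NULL); (Pia, NULL, NULL); (Quinn, OC, Judy); (Raj, NULL, NULL); (Raj, NULL, NULL); (Tom, NULL, NULL); (NULL, DM, Tom); (NULL, DM, Uma); (NULL, DM, Vik); (NULL, OC, Ivan); (NULL, OC, Vik)

FULL OUTER JOIN keeps every row from both sides; unmatched rows get NULL for the other side's columns.
Matching on a.pid = b.pid AND a.tier = b.tier. A NULL in a compared column never satisfies the condition.
Matched pairs: 3; unmatched a rows kept: 7; unmatched b rows kept: 5.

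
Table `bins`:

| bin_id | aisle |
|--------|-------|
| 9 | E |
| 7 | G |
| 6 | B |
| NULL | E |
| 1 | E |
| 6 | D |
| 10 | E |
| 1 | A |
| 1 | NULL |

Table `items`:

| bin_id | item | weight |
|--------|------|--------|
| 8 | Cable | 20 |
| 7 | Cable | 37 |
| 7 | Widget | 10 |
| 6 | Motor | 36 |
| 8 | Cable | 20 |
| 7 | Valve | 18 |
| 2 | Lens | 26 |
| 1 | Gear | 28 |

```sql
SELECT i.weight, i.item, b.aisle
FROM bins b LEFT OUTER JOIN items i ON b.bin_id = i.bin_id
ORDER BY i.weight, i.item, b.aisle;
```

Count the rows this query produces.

LEFT JOIN keeps every row from `bins`; unmatched rows get NULL for `items`'s columns.
Matching on b.bin_id = i.bin_id. A NULL in a compared column never satisfies the condition.
- b row (bin_id=9): no match → kept, i columns NULL.
- b row (bin_id=7): matches 3 i row(s) → 3 output row(s).
- b row (bin_id=6): matches 1 i row(s) → 1 output row(s).
- b row (bin_id=NULL): no match → kept, i columns NULL.
- b row (bin_id=1): matches 1 i row(s) → 1 output row(s).
- b row (bin_id=6): matches 1 i row(s) → 1 output row(s).
- b row (bin_id=10): no match → kept, i columns NULL.
- b row (bin_id=1): matches 1 i row(s) → 1 output row(s).
- b row (bin_id=1): matches 1 i row(s) → 1 output row(s).
Total: 8 matched + 3 padded = 11 rows.

11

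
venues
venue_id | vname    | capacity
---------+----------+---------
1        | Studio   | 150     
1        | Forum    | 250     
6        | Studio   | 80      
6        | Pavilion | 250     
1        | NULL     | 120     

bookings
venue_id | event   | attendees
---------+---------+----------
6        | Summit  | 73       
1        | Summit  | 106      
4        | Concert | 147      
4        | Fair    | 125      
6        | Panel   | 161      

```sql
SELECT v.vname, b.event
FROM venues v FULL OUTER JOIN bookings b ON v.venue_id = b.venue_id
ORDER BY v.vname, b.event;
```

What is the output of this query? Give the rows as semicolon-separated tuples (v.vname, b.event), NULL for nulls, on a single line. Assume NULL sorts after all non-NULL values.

(Forum, Summit); (Pavilion, Panel); (Pavilion, Summit); (Studio, Panel); (Studio, Summit); (Studio, Summit); (NULL, Concert); (NULL, Fair); (NULL, Summit)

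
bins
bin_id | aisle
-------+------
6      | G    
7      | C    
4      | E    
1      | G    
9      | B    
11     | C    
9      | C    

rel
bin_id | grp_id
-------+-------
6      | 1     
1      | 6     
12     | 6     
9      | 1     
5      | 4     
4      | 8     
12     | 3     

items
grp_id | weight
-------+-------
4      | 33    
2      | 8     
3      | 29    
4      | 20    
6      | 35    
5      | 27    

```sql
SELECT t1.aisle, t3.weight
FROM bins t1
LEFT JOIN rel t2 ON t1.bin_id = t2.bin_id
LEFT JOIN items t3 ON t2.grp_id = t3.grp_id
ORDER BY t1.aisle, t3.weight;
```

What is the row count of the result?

7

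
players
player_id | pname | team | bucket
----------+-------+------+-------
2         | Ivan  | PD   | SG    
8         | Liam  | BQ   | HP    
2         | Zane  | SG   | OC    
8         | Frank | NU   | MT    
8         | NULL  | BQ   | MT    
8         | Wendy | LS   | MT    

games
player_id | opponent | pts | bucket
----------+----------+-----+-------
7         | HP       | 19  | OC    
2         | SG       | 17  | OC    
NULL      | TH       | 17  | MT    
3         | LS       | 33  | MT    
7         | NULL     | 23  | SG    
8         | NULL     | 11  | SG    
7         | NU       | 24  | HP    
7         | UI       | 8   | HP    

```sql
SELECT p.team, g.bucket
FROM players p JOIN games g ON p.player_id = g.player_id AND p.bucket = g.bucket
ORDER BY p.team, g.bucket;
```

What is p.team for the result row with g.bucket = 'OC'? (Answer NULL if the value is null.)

SG

INNER JOIN keeps only pairs where the ON condition holds.
Matching on p.player_id = g.player_id AND p.bucket = g.bucket. A NULL in a compared column never satisfies the condition.
- player_id=2, bucket=SG: no matching g row, dropped.
- player_id=8, bucket=HP: no matching g row, dropped.
- player_id=2, bucket=OC: 1 matching g row(s), so 1 row(s) emitted.
- player_id=8, bucket=MT: no matching g row, dropped.
- player_id=8, bucket=MT: no matching g row, dropped.
- player_id=8, bucket=MT: no matching g row, dropped.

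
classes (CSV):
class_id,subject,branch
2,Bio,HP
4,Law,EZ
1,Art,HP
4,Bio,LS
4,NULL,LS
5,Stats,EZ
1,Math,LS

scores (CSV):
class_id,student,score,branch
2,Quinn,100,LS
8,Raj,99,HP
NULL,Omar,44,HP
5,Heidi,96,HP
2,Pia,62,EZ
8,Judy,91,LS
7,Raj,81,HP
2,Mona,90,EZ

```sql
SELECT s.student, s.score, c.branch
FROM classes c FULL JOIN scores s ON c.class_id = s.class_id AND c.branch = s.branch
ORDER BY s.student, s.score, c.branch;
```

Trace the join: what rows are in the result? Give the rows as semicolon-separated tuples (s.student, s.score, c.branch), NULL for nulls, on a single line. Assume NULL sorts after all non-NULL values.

(Heidi, 96, NULL); (Judy, 91, NULL); (Mona, 90, NULL); (Omar, 44, NULL); (Pia, 62, NULL); (Quinn, 100, NULL); (Raj, 81, NULL); (Raj, 99, NULL); (NULL, NULL, EZ); (NULL, NULL, EZ); (NULL, NULL, HP); (NULL, NULL, HP); (NULL, NULL, LS); (NULL, NULL, LS); (NULL, NULL, LS)

FULL OUTER JOIN keeps every row from both sides; unmatched rows get NULL for the other side's columns.
Matching on c.class_id = s.class_id AND c.branch = s.branch. A NULL in a compared column never satisfies the condition.
Matched pairs: 0; unmatched c rows kept: 7; unmatched s rows kept: 8.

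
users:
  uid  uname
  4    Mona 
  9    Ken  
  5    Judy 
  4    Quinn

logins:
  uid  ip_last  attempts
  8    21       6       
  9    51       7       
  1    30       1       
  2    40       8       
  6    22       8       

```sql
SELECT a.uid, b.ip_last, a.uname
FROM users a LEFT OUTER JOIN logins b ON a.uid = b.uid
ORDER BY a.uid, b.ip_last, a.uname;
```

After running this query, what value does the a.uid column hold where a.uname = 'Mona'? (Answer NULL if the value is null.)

4

LEFT JOIN keeps every row from `users`; unmatched rows get NULL for `logins`'s columns.
Matching on a.uid = b.uid.
- a[0] uid=4 → no match; kept with NULLs on the b side.
- a[1] uid=9 → 1 match(es) in b → 1 row(s).
- a[2] uid=5 → no match; kept with NULLs on the b side.
- a[3] uid=4 → no match; kept with NULLs on the b side.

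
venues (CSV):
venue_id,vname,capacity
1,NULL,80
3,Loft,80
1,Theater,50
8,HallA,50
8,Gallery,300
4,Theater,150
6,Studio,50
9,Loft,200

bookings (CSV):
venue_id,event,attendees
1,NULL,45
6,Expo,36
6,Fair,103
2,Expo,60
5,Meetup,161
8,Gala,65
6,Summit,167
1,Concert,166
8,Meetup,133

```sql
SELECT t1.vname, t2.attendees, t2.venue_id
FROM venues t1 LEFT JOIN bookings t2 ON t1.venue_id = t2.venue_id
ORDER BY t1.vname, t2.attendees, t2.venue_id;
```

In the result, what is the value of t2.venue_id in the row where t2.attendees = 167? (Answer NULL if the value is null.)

LEFT JOIN keeps every row from `venues`; unmatched rows get NULL for `bookings`'s columns.
Matching on t1.venue_id = t2.venue_id.
Matched pairs: 11; unmatched t1 rows kept: 3.

6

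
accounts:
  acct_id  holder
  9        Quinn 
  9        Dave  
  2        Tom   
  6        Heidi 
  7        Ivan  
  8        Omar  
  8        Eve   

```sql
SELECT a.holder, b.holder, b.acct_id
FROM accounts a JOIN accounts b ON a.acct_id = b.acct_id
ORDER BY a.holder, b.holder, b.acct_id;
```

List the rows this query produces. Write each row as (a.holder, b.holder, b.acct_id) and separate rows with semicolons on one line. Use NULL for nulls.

INNER JOIN keeps only pairs where the ON condition holds.
Matching on a.acct_id = b.acct_id.
- acct_id=9: 2 matching b row(s), so 2 row(s) emitted.
- acct_id=9: 2 matching b row(s), so 2 row(s) emitted.
- acct_id=2: 1 matching b row(s), so 1 row(s) emitted.
- acct_id=6: 1 matching b row(s), so 1 row(s) emitted.
- acct_id=7: 1 matching b row(s), so 1 row(s) emitted.
- acct_id=8: 2 matching b row(s), so 2 row(s) emitted.
- acct_id=8: 2 matching b row(s), so 2 row(s) emitted.

(Dave, Dave, 9); (Dave, Quinn, 9); (Eve, Eve, 8); (Eve, Omar, 8); (Heidi, Heidi, 6); (Ivan, Ivan, 7); (Omar, Eve, 8); (Omar, Omar, 8); (Quinn, Dave, 9); (Quinn, Quinn, 9); (Tom, Tom, 2)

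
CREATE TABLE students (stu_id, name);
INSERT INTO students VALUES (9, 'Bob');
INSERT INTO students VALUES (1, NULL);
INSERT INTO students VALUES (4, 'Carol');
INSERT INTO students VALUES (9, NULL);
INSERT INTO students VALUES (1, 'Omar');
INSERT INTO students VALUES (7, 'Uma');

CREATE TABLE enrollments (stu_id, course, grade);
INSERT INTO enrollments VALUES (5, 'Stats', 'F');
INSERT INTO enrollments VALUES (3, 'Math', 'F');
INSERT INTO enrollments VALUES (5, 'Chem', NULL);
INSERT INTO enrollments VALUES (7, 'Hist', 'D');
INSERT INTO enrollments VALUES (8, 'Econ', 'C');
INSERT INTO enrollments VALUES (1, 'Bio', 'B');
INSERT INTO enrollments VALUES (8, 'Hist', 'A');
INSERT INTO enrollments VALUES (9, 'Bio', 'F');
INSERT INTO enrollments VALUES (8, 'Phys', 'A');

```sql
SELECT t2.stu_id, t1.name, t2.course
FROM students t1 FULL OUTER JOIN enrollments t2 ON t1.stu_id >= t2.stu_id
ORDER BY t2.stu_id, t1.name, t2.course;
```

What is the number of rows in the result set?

FULL OUTER JOIN keeps every row from both sides; unmatched rows get NULL for the other side's columns.
Matching on t1.stu_id >= t2.stu_id.
- stu_id=9: 9 matching t2 row(s), so 9 row(s) emitted.
- stu_id=1: 1 matching t2 row(s), so 1 row(s) emitted.
- stu_id=4: 2 matching t2 row(s), so 2 row(s) emitted.
- stu_id=9: 9 matching t2 row(s), so 9 row(s) emitted.
- stu_id=1: 1 matching t2 row(s), so 1 row(s) emitted.
- stu_id=7: 5 matching t2 row(s), so 5 row(s) emitted.
Total: 27 rows.

27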